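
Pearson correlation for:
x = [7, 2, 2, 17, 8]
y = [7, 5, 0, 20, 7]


n=5, Σx=36, Σy=39, Σxy=455, Σx²=410, Σy²=523
r = (5×455 - 36×39)/√((5×410 - 36²)(5×523 - 39²))
= 871/√(754×1094) = 871/√824876 ≈ 871/908.2268 ≈ 0.9590

r ≈ 0.9590


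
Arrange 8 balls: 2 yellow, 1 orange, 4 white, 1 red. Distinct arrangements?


8!/(2!×1!×4!×1!) = 840

840


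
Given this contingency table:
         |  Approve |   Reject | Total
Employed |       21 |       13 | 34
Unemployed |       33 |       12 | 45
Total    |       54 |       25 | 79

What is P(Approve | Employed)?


P(Approve | Employed) = 21/(21+13) = 21/34

P(Approve|Employed) = 21/34 ≈ 61.76%


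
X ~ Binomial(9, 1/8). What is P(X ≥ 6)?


P(X ≥ 6) = Σ P(X=i) for i=6..9
P(X=6) = 7203/33554432
P(X=7) = 441/33554432
P(X=8) = 63/134217728
P(X=9) = 1/134217728
Sum = 1915/8388608

P(X ≥ 6) = 1915/8388608 ≈ 0.02%


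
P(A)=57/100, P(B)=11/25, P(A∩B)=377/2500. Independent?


P(A)×P(B) = 627/2500
P(A∩B) = 377/2500
Not equal → NOT independent

No, not independent


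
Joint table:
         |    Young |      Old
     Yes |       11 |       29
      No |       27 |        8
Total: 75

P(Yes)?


P(Yes) = (11+29)/75 = 40/75 = 8/15

P(Yes) = 8/15 ≈ 53.33%


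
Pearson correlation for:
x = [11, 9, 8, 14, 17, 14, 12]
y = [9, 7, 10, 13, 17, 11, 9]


n=7, Σx=85, Σy=76, Σxy=975, Σx²=1091, Σy²=890
r = (7×975 - 85×76)/√((7×1091 - 85²)(7×890 - 76²))
= 365/√(412×454) = 365/√187048 ≈ 365/432.4905 ≈ 0.8439

r ≈ 0.8439


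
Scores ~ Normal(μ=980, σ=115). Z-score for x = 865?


z = (x - μ)/σ = (865 - 980)/115 = -1.0

z = -1.0


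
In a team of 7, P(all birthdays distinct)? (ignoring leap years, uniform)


P(all different) = Π(365-i)/365 for i=0..6
= (365/365)×(364/365)×...×(359/365)
= 0.943764

P ≈ 0.9438 ≈ 94.38%


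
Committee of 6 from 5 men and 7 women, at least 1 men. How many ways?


Count by #men:
  1M,5W: C(5,1)×C(7,5)=105
  2M,4W: C(5,2)×C(7,4)=350
  3M,3W: C(5,3)×C(7,3)=350
  4M,2W: C(5,4)×C(7,2)=105
  5M,1W: C(5,5)×C(7,1)=7
Total = 917

917


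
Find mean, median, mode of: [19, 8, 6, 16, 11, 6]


Sorted: [6, 6, 8, 11, 16, 19]
Mean = 66/6 = 11
Median = 19/2
Freq: {19: 1, 8: 1, 6: 2, 16: 1, 11: 1}
Mode: [6]

Mean=11, Median=19/2, Mode=6


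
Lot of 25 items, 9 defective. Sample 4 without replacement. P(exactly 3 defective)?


Hypergeometric: C(9,3)×C(16,1)/C(25,4)
= 84×16/12650 = 672/6325

P(X=3) = 672/6325 ≈ 10.62%


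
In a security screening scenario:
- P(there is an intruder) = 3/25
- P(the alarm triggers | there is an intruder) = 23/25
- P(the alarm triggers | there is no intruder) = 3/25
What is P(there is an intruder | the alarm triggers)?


Using Bayes' theorem:
P(A|B) = P(B|A)·P(A) / P(B)

P(the alarm triggers) = 23/25 × 3/25 + 3/25 × 22/25
= 69/625 + 66/625 = 27/125

P(there is an intruder|the alarm triggers) = (69/625) / (27/125) = 23/45

P(there is an intruder|the alarm triggers) = 23/45 ≈ 51.11%


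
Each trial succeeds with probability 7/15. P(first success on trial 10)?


Geometric: P(X=10) = (1-p)^(k-1)×p = (8/15)^9×7/15 = 939524096/576650390625

P(X=10) = 939524096/576650390625 ≈ 0.16%


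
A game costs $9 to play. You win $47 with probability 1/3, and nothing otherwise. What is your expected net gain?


E[gain] = (47-9)×1/3 + (-9)×2/3
= 38/3 - 6 = 20/3

Expected net gain = $20/3 ≈ $6.67


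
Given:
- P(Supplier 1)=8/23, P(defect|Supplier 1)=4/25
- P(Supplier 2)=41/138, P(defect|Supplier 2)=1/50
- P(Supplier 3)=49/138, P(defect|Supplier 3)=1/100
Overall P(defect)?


P(B) = Σ P(B|Aᵢ)×P(Aᵢ)
  4/25×8/23 = 32/575
  1/50×41/138 = 41/6900
  1/100×49/138 = 49/13800
Sum = 899/13800

P(defect) = 899/13800 ≈ 6.51%


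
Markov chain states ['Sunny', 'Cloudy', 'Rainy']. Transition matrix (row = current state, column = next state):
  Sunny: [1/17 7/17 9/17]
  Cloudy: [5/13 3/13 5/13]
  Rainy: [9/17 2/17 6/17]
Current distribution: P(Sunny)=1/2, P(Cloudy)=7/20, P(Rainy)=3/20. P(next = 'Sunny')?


P(next=Sunny) = Σᵢ P(now=i)×P(i→Sunny)
= 1/2×1/17 + 7/20×5/13 + 3/20×9/17
= 1/34 + 7/52 + 27/340 = 269/1105

P = 269/1105 ≈ 0.2434


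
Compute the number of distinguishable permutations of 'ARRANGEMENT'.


Letters: 11, freq: {'A': 2, 'R': 2, 'N': 2, 'G': 1, 'E': 2, 'M': 1, 'T': 1}
11!/(2!×2!×2!×1!×2!×1!×1!) = 39916800/16 = 2494800

2494800


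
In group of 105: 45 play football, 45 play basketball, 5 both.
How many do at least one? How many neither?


|A∪B| = 45+45-5 = 85
Neither = 105-85 = 20

At least one: 85; Neither: 20


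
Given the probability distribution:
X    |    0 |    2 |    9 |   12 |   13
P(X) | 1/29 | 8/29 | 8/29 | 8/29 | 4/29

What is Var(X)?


E[X] = 236/29
E[X²] = 2508/29
Var(X) = E[X²] - (E[X])² = 2508/29 - 55696/841 = 17036/841

Var(X) = 17036/841 ≈ 20.2568


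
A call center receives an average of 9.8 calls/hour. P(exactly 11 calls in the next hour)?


Poisson(λ=9.8): P(X=11) = e^(-λ)×λ^k/k!
= e^(-9.8) × 9.8^11 / 11!
≈ 5.545159943e-05 × 80073135075 / 39916800 ≈ 0.111236

P(X=11) ≈ 0.111236 ≈ 11.12%


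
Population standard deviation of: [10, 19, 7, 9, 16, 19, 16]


Mean = 96/7
  (10-96/7)²=676/49
  (19-96/7)²=1369/49
  (7-96/7)²=2209/49
  (9-96/7)²=1089/49
  (16-96/7)²=256/49
  (19-96/7)²=1369/49
  (16-96/7)²=256/49
Σ(x-μ)² = 1032/7
σ² = (1032/7)/7 = 1032/49

σ = √(1032/49) ≈ 4.5893


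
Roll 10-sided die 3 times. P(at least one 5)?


P(no 5)^3 = (9/10)^3 = 729/1000
P(≥1) = 1 - 729/1000 = 271/1000

P = 271/1000 ≈ 27.10%


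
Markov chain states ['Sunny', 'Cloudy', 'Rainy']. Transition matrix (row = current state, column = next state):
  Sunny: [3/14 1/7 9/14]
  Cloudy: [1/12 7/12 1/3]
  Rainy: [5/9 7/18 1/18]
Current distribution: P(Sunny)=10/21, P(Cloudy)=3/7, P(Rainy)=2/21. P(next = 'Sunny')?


P(next=Sunny) = Σᵢ P(now=i)×P(i→Sunny)
= 10/21×3/14 + 3/7×1/12 + 2/21×5/9
= 5/49 + 1/28 + 10/189 = 1009/5292

P = 1009/5292 ≈ 0.1907


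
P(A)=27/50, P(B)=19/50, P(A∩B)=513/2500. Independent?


P(A)×P(B) = 513/2500
P(A∩B) = 513/2500
Equal ✓ → Independent

Yes, independent


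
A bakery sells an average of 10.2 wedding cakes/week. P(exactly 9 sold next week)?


Poisson(λ=10.2): P(X=9) = e^(-λ)×λ^k/k!
= e^(-10.2) × 10.2^9 / 9!
≈ 3.717031868e-05 × 1195092568.62 / 362880 ≈ 0.122415

P(X=9) ≈ 0.122415 ≈ 12.24%


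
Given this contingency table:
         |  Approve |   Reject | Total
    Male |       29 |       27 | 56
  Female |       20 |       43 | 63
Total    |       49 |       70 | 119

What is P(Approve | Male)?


P(Approve | Male) = 29/(29+27) = 29/56

P(Approve|Male) = 29/56 ≈ 51.79%


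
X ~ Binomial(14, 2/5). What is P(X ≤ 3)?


P(X ≤ 3) = Σ P(X=i) for i=0..3
P(X=0) = 4782969/6103515625
P(X=1) = 44641044/6103515625
P(X=2) = 193444524/6103515625
P(X=3) = 515852064/6103515625
Sum = 758720601/6103515625

P(X ≤ 3) = 758720601/6103515625 ≈ 12.43%


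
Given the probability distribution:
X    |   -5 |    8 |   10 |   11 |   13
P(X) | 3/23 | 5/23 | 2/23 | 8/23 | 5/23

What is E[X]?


E[X] = Σ x·P(X=x)
= (-5)×(3/23) + (8)×(5/23) + (10)×(2/23) + (11)×(8/23) + (13)×(5/23)
= 198/23

E[X] = 198/23


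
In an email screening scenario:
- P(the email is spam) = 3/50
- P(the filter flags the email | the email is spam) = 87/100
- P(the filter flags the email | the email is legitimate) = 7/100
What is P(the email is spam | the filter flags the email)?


Using Bayes' theorem:
P(A|B) = P(B|A)·P(A) / P(B)

P(the filter flags the email) = 87/100 × 3/50 + 7/100 × 47/50
= 261/5000 + 329/5000 = 59/500

P(the email is spam|the filter flags the email) = (261/5000) / (59/500) = 261/590

P(the email is spam|the filter flags the email) = 261/590 ≈ 44.24%


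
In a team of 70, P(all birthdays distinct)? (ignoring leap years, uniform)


P(all different) = Π(365-i)/365 for i=0..69
= (365/365)×(364/365)×...×(296/365)
= 0.000840

P ≈ 0.0008 ≈ 0.08%


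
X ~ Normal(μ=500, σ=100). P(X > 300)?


z = (300-500)/100 = -2.0
P(X > 300) = 1 - P(Z ≤ -2.0) = 1 - 0.0228 = 0.9772

P(X > 300) ≈ 0.9772


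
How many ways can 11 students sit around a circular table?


Circular arrangements of 11 distinct objects: fix one position to break rotational symmetry.
(n-1)! = 10! = 3628800

3628800


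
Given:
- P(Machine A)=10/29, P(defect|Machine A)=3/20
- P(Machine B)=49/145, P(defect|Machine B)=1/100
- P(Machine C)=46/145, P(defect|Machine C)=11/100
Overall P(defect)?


P(B) = Σ P(B|Aᵢ)×P(Aᵢ)
  3/20×10/29 = 3/58
  1/100×49/145 = 49/14500
  11/100×46/145 = 253/7250
Sum = 9/100

P(defect) = 9/100 ≈ 9.00%


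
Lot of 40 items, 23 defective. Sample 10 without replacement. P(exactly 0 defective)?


Hypergeometric: C(23,0)×C(17,10)/C(40,10)
= 1×19448/847660528 = 1/43586

P(X=0) = 1/43586 ≈ 0.00%


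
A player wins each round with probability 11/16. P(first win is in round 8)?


Geometric: P(X=8) = (1-p)^(k-1)×p = (5/16)^7×11/16 = 859375/4294967296

P(X=8) = 859375/4294967296 ≈ 0.02%


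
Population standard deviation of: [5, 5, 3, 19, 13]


Mean = 45/5 = 9
  (5-9)²=16
  (5-9)²=16
  (3-9)²=36
  (19-9)²=100
  (13-9)²=16
Σ(x-μ)² = 184
σ² = 184/5

σ = √(184/5) ≈ 6.0663


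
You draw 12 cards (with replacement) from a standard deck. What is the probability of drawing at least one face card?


P(not a face card) = 40/52 = 10/13
P(none in 12 draws) = (10/13)^12 = 1000000000000/23298085122481
P(≥1 face card) = 1 - 1000000000000/23298085122481 = 22298085122481/23298085122481

P = 22298085122481/23298085122481 ≈ 95.71%


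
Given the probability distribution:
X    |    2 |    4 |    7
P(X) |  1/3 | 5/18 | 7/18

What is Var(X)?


E[X] = 9/2
E[X²] = 149/6
Var(X) = E[X²] - (E[X])² = 149/6 - 81/4 = 55/12

Var(X) = 55/12 ≈ 4.5833


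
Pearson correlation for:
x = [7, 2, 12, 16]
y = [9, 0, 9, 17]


n=4, Σx=37, Σy=35, Σxy=443, Σx²=453, Σy²=451
r = (4×443 - 37×35)/√((4×453 - 37²)(4×451 - 35²))
= 477/√(443×579) = 477/√256497 ≈ 477/506.4553 ≈ 0.9418

r ≈ 0.9418


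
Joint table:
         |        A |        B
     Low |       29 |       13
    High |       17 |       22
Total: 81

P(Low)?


P(Low) = (29+13)/81 = 42/81 = 14/27

P(Low) = 14/27 ≈ 51.85%


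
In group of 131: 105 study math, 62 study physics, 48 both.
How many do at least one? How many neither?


|A∪B| = 105+62-48 = 119
Neither = 131-119 = 12

At least one: 119; Neither: 12


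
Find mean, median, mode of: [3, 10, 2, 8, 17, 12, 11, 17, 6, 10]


Sorted: [2, 3, 6, 8, 10, 10, 11, 12, 17, 17]
Mean = 96/10 = 48/5
Median = 10
Freq: {3: 1, 10: 2, 2: 1, 8: 1, 17: 2, 12: 1, 11: 1, 6: 1}
Mode: [10, 17]

Mean=48/5, Median=10, Mode=[10, 17]


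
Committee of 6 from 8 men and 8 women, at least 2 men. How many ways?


Count by #men:
  2M,4W: C(8,2)×C(8,4)=1960
  3M,3W: C(8,3)×C(8,3)=3136
  4M,2W: C(8,4)×C(8,2)=1960
  5M,1W: C(8,5)×C(8,1)=448
  6M,0W: C(8,6)×C(8,0)=28
Total = 7532

7532


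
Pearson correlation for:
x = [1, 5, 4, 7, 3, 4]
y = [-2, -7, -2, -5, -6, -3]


n=6, Σx=24, Σy=-25, Σxy=-110, Σx²=116, Σy²=127
r = (6×(-110) - 24×(-25))/√((6×116 - 24²)(6×127 - (-25)²))
= -60/√(120×137) = -60/√16440 ≈ -60/128.2186 ≈ -0.4680

r ≈ -0.4680


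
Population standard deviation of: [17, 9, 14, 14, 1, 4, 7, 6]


Mean = 72/8 = 9
  (17-9)²=64
  (9-9)²=0
  (14-9)²=25
  (14-9)²=25
  (1-9)²=64
  (4-9)²=25
  (7-9)²=4
  (6-9)²=9
Σ(x-μ)² = 216
σ² = 216/8 = 27

σ = √(27) ≈ 5.1962


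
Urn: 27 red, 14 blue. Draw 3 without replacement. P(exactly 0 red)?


Hypergeometric: C(27,0)×C(14,3)/C(41,3)
= 1×364/10660 = 7/205

P(X=0) = 7/205 ≈ 3.41%


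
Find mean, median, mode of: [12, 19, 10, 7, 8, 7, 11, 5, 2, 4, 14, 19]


Sorted: [2, 4, 5, 7, 7, 8, 10, 11, 12, 14, 19, 19]
Mean = 118/12 = 59/6
Median = 9
Freq: {12: 1, 19: 2, 10: 1, 7: 2, 8: 1, 11: 1, 5: 1, 2: 1, 4: 1, 14: 1}
Mode: [7, 19]

Mean=59/6, Median=9, Mode=[7, 19]


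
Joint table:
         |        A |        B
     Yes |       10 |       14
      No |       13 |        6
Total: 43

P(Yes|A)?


P(Yes|A) = 10/(10+13) = 10/23

P = 10/23 ≈ 43.48%


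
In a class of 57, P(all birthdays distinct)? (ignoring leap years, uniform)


P(all different) = Π(365-i)/365 for i=0..56
= (365/365)×(364/365)×...×(309/365)
= 0.009878

P ≈ 0.0099 ≈ 0.99%


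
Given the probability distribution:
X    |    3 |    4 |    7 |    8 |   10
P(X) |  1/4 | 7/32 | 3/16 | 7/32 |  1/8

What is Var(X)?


E[X] = 95/16
E[X²] = 663/16
Var(X) = E[X²] - (E[X])² = 663/16 - 9025/256 = 1583/256

Var(X) = 1583/256 ≈ 6.1836


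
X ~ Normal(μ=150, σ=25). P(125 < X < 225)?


z₁=(125-150)/25=-1.0, z₂=(225-150)/25=3.0
P = Φ(3.0) - Φ(-1.0) = 0.998650 - 0.158655 = 0.839995 ≈ 0.8400

P(125 < X < 225) ≈ 0.8400


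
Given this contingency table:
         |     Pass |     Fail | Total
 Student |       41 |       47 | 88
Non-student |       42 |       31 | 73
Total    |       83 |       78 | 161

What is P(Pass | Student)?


P(Pass | Student) = 41/(41+47) = 41/88

P(Pass|Student) = 41/88 ≈ 46.59%


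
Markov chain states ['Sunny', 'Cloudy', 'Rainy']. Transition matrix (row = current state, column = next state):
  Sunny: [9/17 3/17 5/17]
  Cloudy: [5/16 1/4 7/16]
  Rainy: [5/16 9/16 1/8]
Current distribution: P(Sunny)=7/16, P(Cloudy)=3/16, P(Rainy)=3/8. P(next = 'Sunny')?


P(next=Sunny) = Σᵢ P(now=i)×P(i→Sunny)
= 7/16×9/17 + 3/16×5/16 + 3/8×5/16
= 63/272 + 15/256 + 15/128 = 1773/4352

P = 1773/4352 ≈ 0.4074


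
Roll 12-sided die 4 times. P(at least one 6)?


P(no 6)^4 = (11/12)^4 = 14641/20736
P(≥1) = 1 - 14641/20736 = 6095/20736

P = 6095/20736 ≈ 29.39%


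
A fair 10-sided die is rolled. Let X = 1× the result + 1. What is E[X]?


E[die] = (1+10)/2 = 11/2
E[X] = 1×11/2 + 1 = 13/2

E[X] = 13/2


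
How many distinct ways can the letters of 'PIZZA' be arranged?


Letters: 5, freq: {'P': 1, 'I': 1, 'Z': 2, 'A': 1}
5!/(1!×1!×2!×1!) = 120/2 = 60

60


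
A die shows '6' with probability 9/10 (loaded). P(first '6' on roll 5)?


Geometric: P(X=5) = (1-p)^(k-1)×p = (1/10)^4×9/10 = 9/100000

P(X=5) = 9/100000 ≈ 0.01%


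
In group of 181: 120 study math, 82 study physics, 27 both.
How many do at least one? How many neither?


|A∪B| = 120+82-27 = 175
Neither = 181-175 = 6

At least one: 175; Neither: 6


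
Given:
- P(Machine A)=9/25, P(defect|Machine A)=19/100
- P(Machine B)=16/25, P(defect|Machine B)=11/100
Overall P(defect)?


P(B) = Σ P(B|Aᵢ)×P(Aᵢ)
  19/100×9/25 = 171/2500
  11/100×16/25 = 44/625
Sum = 347/2500

P(defect) = 347/2500 ≈ 13.88%


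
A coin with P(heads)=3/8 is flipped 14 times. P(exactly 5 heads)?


Binomial: P(X=5) = C(14,5)×p^5×(1-p)^9
= 2002 × 243/32768 × 1953125/134217728 = 475083984375/2199023255552

P(X=5) = 475083984375/2199023255552 ≈ 21.60%


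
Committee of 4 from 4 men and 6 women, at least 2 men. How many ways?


Count by #men:
  2M,2W: C(4,2)×C(6,2)=90
  3M,1W: C(4,3)×C(6,1)=24
  4M,0W: C(4,4)×C(6,0)=1
Total = 115

115


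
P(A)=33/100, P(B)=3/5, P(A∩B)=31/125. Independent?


P(A)×P(B) = 99/500
P(A∩B) = 31/125
Not equal → NOT independent

No, not independent


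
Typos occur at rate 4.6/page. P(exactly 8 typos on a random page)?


Poisson(λ=4.6): P(X=8) = e^(-λ)×λ^k/k!
= e^(-4.6) × 4.6^8 / 8!
≈ 0.01005183574 × 200476.122319 / 40320 ≈ 0.049979

P(X=8) ≈ 0.049979 ≈ 5.00%


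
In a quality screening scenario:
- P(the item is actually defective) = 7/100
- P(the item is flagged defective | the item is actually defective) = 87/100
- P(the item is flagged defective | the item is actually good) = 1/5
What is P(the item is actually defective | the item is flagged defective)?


Using Bayes' theorem:
P(A|B) = P(B|A)·P(A) / P(B)

P(the item is flagged defective) = 87/100 × 7/100 + 1/5 × 93/100
= 609/10000 + 93/500 = 2469/10000

P(the item is actually defective|the item is flagged defective) = (609/10000) / (2469/10000) = 203/823

P(the item is actually defective|the item is flagged defective) = 203/823 ≈ 24.67%


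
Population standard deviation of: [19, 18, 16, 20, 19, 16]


Mean = 108/6 = 18
  (19-18)²=1
  (18-18)²=0
  (16-18)²=4
  (20-18)²=4
  (19-18)²=1
  (16-18)²=4
Σ(x-μ)² = 14
σ² = 14/6 = 7/3

σ = √(7/3) ≈ 1.5275


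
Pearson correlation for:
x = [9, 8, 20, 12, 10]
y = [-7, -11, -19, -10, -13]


n=5, Σx=59, Σy=-60, Σxy=-781, Σx²=789, Σy²=800
r = (5×(-781) - 59×(-60))/√((5×789 - 59²)(5×800 - (-60)²))
= -365/√(464×400) = -365/√185600 ≈ -365/430.8132 ≈ -0.8472

r ≈ -0.8472


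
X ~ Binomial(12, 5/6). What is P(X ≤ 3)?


P(X ≤ 3) = Σ P(X=i) for i=0..3
P(X=0) = 1/2176782336
P(X=1) = 5/181398528
P(X=2) = 275/362797056
P(X=3) = 6875/544195584
Sum = 9737/725594112

P(X ≤ 3) = 9737/725594112 ≈ 0.00%


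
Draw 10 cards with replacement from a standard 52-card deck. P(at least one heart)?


P(not a heart) = 39/52 = 3/4
P(none in 10 draws) = (3/4)^10 = 59049/1048576
P(≥1 heart) = 1 - 59049/1048576 = 989527/1048576

P = 989527/1048576 ≈ 94.37%


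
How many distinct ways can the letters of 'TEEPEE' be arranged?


Letters: 6, freq: {'T': 1, 'E': 4, 'P': 1}
6!/(1!×4!×1!) = 720/24 = 30

30


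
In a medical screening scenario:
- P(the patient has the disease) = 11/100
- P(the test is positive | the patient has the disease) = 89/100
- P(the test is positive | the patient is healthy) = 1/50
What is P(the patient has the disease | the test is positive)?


Using Bayes' theorem:
P(A|B) = P(B|A)·P(A) / P(B)

P(the test is positive) = 89/100 × 11/100 + 1/50 × 89/100
= 979/10000 + 89/5000 = 1157/10000

P(the patient has the disease|the test is positive) = (979/10000) / (1157/10000) = 11/13

P(the patient has the disease|the test is positive) = 11/13 ≈ 84.62%


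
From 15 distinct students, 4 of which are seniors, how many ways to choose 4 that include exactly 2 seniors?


Choose 2 of the 4 seniors and 2 of the other 11 students:
C(4,2)×C(11,2) = 6×55 = 330

330


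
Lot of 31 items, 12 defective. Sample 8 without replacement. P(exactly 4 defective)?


Hypergeometric: C(12,4)×C(19,4)/C(31,8)
= 495×3876/7888725 = 14212/58435

P(X=4) = 14212/58435 ≈ 24.32%


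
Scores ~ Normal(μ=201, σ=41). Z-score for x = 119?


z = (x - μ)/σ = (119 - 201)/41 = -2.0

z = -2.0


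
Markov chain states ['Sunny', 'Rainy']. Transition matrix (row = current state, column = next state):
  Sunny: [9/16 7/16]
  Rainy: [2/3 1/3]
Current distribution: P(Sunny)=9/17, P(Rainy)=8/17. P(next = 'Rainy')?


P(next=Rainy) = Σᵢ P(now=i)×P(i→Rainy)
= 9/17×7/16 + 8/17×1/3
= 63/272 + 8/51 = 317/816

P = 317/816 ≈ 0.3885


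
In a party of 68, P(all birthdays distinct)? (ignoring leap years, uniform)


P(all different) = Π(365-i)/365 for i=0..67
= (365/365)×(364/365)×...×(298/365)
= 0.001274

P ≈ 0.0013 ≈ 0.13%


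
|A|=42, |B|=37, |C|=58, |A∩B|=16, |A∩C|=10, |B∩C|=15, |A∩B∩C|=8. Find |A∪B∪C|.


|A∪B∪C| = 42+37+58-16-10-15+8 = 104

|A∪B∪C| = 104


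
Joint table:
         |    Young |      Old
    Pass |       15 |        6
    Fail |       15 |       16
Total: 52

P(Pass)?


P(Pass) = (15+6)/52 = 21/52

P(Pass) = 21/52 ≈ 40.38%


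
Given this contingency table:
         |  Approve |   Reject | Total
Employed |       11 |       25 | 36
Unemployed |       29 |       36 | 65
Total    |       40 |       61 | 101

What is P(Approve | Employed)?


P(Approve | Employed) = 11/(11+25) = 11/36

P(Approve|Employed) = 11/36 ≈ 30.56%


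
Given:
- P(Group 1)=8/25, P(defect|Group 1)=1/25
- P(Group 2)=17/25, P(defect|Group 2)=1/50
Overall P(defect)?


P(B) = Σ P(B|Aᵢ)×P(Aᵢ)
  1/25×8/25 = 8/625
  1/50×17/25 = 17/1250
Sum = 33/1250

P(defect) = 33/1250 ≈ 2.64%


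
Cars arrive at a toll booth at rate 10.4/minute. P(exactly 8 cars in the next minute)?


Poisson(λ=10.4): P(X=8) = e^(-λ)×λ^k/k!
= e^(-10.4) × 10.4^8 / 8!
≈ 3.043248301e-05 × 136856905.041 / 40320 ≈ 0.103296

P(X=8) ≈ 0.103296 ≈ 10.33%


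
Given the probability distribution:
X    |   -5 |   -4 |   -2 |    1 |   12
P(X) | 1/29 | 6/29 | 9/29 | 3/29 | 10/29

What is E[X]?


E[X] = Σ x·P(X=x)
= (-5)×(1/29) + (-4)×(6/29) + (-2)×(9/29) + (1)×(3/29) + (12)×(10/29)
= 76/29

E[X] = 76/29


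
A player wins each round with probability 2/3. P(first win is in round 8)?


Geometric: P(X=8) = (1-p)^(k-1)×p = (1/3)^7×2/3 = 2/6561

P(X=8) = 2/6561 ≈ 0.03%


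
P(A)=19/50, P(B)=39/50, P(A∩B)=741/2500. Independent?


P(A)×P(B) = 741/2500
P(A∩B) = 741/2500
Equal ✓ → Independent

Yes, independent


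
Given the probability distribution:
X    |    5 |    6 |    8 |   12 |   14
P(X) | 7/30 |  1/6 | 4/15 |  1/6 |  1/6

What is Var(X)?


E[X] = 259/30
E[X²] = 2567/30
Var(X) = E[X²] - (E[X])² = 2567/30 - 67081/900 = 9929/900

Var(X) = 9929/900 ≈ 11.0322


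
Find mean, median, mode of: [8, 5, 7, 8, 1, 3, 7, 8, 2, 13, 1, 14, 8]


Sorted: [1, 1, 2, 3, 5, 7, 7, 8, 8, 8, 8, 13, 14]
Mean = 85/13
Median = 7
Freq: {8: 4, 5: 1, 7: 2, 1: 2, 3: 1, 2: 1, 13: 1, 14: 1}
Mode: [8]

Mean=85/13, Median=7, Mode=8


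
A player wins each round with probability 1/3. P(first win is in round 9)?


Geometric: P(X=9) = (1-p)^(k-1)×p = (2/3)^8×1/3 = 256/19683

P(X=9) = 256/19683 ≈ 1.30%


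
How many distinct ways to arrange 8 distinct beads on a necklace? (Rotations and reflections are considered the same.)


Free circular arrangements: rotations and reflections both identified.
(n-1)!/2 = 7!/2 = 5040/2 = 2520

2520


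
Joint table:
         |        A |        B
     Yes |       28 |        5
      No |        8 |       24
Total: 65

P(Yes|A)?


P(Yes|A) = 28/(28+8) = 28/36 = 7/9

P = 7/9 ≈ 77.78%


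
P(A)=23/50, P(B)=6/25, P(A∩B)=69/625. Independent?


P(A)×P(B) = 69/625
P(A∩B) = 69/625
Equal ✓ → Independent

Yes, independent


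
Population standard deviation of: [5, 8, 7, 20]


Mean = 40/4 = 10
  (5-10)²=25
  (8-10)²=4
  (7-10)²=9
  (20-10)²=100
Σ(x-μ)² = 138
σ² = 138/4 = 69/2

σ = √(69/2) ≈ 5.8737


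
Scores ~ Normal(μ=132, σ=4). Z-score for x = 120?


z = (x - μ)/σ = (120 - 132)/4 = -3.0

z = -3.0


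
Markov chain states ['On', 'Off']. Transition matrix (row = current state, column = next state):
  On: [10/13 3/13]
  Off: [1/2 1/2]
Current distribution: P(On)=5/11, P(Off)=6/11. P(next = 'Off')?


P(next=Off) = Σᵢ P(now=i)×P(i→Off)
= 5/11×3/13 + 6/11×1/2
= 15/143 + 3/11 = 54/143

P = 54/143 ≈ 0.3776


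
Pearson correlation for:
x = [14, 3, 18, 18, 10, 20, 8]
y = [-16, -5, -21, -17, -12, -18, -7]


n=7, Σx=91, Σy=-96, Σxy=-1459, Σx²=1417, Σy²=1528
r = (7×(-1459) - 91×(-96))/√((7×1417 - 91²)(7×1528 - (-96)²))
= -1477/√(1638×1480) = -1477/√2424240 ≈ -1477/1556.9971 ≈ -0.9486

r ≈ -0.9486


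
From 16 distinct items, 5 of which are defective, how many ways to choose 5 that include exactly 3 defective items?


Choose 3 of the 5 defective items and 2 of the other 11 items:
C(5,3)×C(11,2) = 10×55 = 550

550


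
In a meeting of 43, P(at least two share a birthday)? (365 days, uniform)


P(all different) = Π(365-i)/365 for i=0..42
= 0.076077
P(match) = 1 - 0.076077 = 0.923923

P ≈ 0.9239 ≈ 92.39%


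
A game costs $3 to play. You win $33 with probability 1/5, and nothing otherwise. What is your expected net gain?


E[gain] = (33-3)×1/5 + (-3)×4/5
= 6 - 12/5 = 18/5

Expected net gain = $18/5 ≈ $3.60


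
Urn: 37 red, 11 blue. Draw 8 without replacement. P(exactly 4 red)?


Hypergeometric: C(37,4)×C(11,4)/C(48,8)
= 66045×330/377348994 = 110075/1905803

P(X=4) = 110075/1905803 ≈ 5.78%


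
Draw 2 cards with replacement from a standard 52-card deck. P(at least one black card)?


P(not a black card) = 26/52 = 1/2
P(none in 2 draws) = (1/2)^2 = 1/4
P(≥1 black card) = 1 - 1/4 = 3/4

P = 3/4 ≈ 75.00%


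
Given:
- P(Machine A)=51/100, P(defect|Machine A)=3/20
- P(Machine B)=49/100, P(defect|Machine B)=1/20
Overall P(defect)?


P(B) = Σ P(B|Aᵢ)×P(Aᵢ)
  3/20×51/100 = 153/2000
  1/20×49/100 = 49/2000
Sum = 101/1000

P(defect) = 101/1000 ≈ 10.10%


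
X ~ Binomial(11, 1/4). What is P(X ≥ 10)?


P(X ≥ 10) = Σ P(X=i) for i=10..11
P(X=10) = 33/4194304
P(X=11) = 1/4194304
Sum = 17/2097152

P(X ≥ 10) = 17/2097152 ≈ 0.00%


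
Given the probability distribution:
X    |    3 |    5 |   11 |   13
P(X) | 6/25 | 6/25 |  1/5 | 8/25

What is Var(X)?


E[X] = 207/25
E[X²] = 2161/25
Var(X) = E[X²] - (E[X])² = 2161/25 - 42849/625 = 11176/625

Var(X) = 11176/625 ≈ 17.8816


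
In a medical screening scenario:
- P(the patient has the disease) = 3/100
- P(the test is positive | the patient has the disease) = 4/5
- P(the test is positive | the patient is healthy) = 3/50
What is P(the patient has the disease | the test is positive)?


Using Bayes' theorem:
P(A|B) = P(B|A)·P(A) / P(B)

P(the test is positive) = 4/5 × 3/100 + 3/50 × 97/100
= 3/125 + 291/5000 = 411/5000

P(the patient has the disease|the test is positive) = (3/125) / (411/5000) = 40/137

P(the patient has the disease|the test is positive) = 40/137 ≈ 29.20%


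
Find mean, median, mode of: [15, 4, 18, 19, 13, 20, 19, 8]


Sorted: [4, 8, 13, 15, 18, 19, 19, 20]
Mean = 116/8 = 29/2
Median = 33/2
Freq: {15: 1, 4: 1, 18: 1, 19: 2, 13: 1, 20: 1, 8: 1}
Mode: [19]

Mean=29/2, Median=33/2, Mode=19


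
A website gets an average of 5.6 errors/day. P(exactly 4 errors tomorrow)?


Poisson(λ=5.6): P(X=4) = e^(-λ)×λ^k/k!
= e^(-5.6) × 5.6^4 / 4!
≈ 0.003697863716 × 983.4496 / 24 ≈ 0.151528

P(X=4) ≈ 0.151528 ≈ 15.15%


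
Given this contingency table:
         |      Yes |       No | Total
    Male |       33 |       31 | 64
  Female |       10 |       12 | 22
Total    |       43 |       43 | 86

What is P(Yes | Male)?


P(Yes | Male) = 33/(33+31) = 33/64

P(Yes|Male) = 33/64 ≈ 51.56%


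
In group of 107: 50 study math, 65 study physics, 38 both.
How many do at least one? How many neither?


|A∪B| = 50+65-38 = 77
Neither = 107-77 = 30

At least one: 77; Neither: 30


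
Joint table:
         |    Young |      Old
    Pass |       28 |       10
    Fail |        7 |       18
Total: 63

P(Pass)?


P(Pass) = (28+10)/63 = 38/63

P(Pass) = 38/63 ≈ 60.32%


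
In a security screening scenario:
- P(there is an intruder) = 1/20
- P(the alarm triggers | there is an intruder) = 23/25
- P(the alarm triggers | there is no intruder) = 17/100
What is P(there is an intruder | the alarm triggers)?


Using Bayes' theorem:
P(A|B) = P(B|A)·P(A) / P(B)

P(the alarm triggers) = 23/25 × 1/20 + 17/100 × 19/20
= 23/500 + 323/2000 = 83/400

P(there is an intruder|the alarm triggers) = (23/500) / (83/400) = 92/415

P(there is an intruder|the alarm triggers) = 92/415 ≈ 22.17%


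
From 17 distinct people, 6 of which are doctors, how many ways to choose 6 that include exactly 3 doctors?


Choose 3 of the 6 doctors and 3 of the other 11 people:
C(6,3)×C(11,3) = 20×165 = 3300

3300


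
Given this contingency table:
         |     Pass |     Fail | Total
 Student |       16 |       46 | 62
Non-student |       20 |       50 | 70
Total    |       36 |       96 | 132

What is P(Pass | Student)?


P(Pass | Student) = 16/(16+46) = 16/62 = 8/31

P(Pass|Student) = 8/31 ≈ 25.81%


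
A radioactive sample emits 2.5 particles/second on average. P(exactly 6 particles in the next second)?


Poisson(λ=2.5): P(X=6) = e^(-λ)×λ^k/k!
= e^(-2.5) × 2.5^6 / 6!
≈ 0.08208499862 × 244.140625 / 720 ≈ 0.027834

P(X=6) ≈ 0.027834 ≈ 2.78%


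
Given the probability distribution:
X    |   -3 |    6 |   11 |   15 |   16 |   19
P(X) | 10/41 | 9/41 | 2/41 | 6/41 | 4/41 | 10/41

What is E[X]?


E[X] = Σ x·P(X=x)
= (-3)×(10/41) + (6)×(9/41) + (11)×(2/41) + (15)×(6/41) + (16)×(4/41) + (19)×(10/41)
= 390/41

E[X] = 390/41


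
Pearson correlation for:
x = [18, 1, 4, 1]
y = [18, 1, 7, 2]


n=4, Σx=24, Σy=28, Σxy=355, Σx²=342, Σy²=378
r = (4×355 - 24×28)/√((4×342 - 24²)(4×378 - 28²))
= 748/√(792×728) = 748/√576576 ≈ 748/759.3260 ≈ 0.9851

r ≈ 0.9851


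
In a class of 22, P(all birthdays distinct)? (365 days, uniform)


P(all different) = Π(365-i)/365 for i=0..21
= (365/365)×(364/365)×...×(344/365)
= 0.524305

P ≈ 0.5243 ≈ 52.43%


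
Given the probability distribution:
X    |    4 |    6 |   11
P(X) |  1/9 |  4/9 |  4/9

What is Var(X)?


E[X] = 8
E[X²] = 644/9
Var(X) = E[X²] - (E[X])² = 644/9 - 64 = 68/9

Var(X) = 68/9 ≈ 7.5556


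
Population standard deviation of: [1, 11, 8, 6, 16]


Mean = 42/5
  (1-42/5)²=1369/25
  (11-42/5)²=169/25
  (8-42/5)²=4/25
  (6-42/5)²=144/25
  (16-42/5)²=1444/25
Σ(x-μ)² = 626/5
σ² = (626/5)/5 = 626/25

σ = √(626/25) ≈ 5.0040


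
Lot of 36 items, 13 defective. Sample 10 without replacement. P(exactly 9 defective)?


Hypergeometric: C(13,9)×C(23,1)/C(36,10)
= 715×23/254186856 = 1495/23107896

P(X=9) = 1495/23107896 ≈ 0.01%


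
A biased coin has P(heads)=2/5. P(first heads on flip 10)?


Geometric: P(X=10) = (1-p)^(k-1)×p = (3/5)^9×2/5 = 39366/9765625

P(X=10) = 39366/9765625 ≈ 0.40%


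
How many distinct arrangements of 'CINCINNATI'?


Letters: 10, freq: {'C': 2, 'I': 3, 'N': 3, 'A': 1, 'T': 1}
10!/(2!×3!×3!×1!×1!) = 3628800/72 = 50400

50400


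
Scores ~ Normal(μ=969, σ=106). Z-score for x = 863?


z = (x - μ)/σ = (863 - 969)/106 = -1.0

z = -1.0


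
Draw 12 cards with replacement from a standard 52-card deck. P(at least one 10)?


P(not a 10) = 48/52 = 12/13
P(none in 12 draws) = (12/13)^12 = 8916100448256/23298085122481
P(≥1 10) = 1 - 8916100448256/23298085122481 = 14381984674225/23298085122481

P = 14381984674225/23298085122481 ≈ 61.73%


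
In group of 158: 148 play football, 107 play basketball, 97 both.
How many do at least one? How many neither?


|A∪B| = 148+107-97 = 158
Neither = 158-158 = 0

At least one: 158; Neither: 0


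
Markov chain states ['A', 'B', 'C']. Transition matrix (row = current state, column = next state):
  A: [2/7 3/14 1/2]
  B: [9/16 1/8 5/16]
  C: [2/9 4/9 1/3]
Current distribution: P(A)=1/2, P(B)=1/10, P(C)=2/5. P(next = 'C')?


P(next=C) = Σᵢ P(now=i)×P(i→C)
= 1/2×1/2 + 1/10×5/16 + 2/5×1/3
= 1/4 + 1/32 + 2/15 = 199/480

P = 199/480 ≈ 0.4146


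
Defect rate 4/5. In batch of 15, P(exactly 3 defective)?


Binomial: P(X=3) = C(15,3)×p^3×(1-p)^12
= 455 × 64/125 × 1/244140625 = 5824/6103515625

P(X=3) = 5824/6103515625 ≈ 0.00%


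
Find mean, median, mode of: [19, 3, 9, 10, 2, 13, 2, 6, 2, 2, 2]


Sorted: [2, 2, 2, 2, 2, 3, 6, 9, 10, 13, 19]
Mean = 70/11
Median = 3
Freq: {19: 1, 3: 1, 9: 1, 10: 1, 2: 5, 13: 1, 6: 1}
Mode: [2]

Mean=70/11, Median=3, Mode=2


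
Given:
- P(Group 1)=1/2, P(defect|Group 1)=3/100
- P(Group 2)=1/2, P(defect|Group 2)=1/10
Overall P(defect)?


P(B) = Σ P(B|Aᵢ)×P(Aᵢ)
  3/100×1/2 = 3/200
  1/10×1/2 = 1/20
Sum = 13/200

P(defect) = 13/200 ≈ 6.50%


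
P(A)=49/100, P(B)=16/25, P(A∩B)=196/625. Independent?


P(A)×P(B) = 196/625
P(A∩B) = 196/625
Equal ✓ → Independent

Yes, independent


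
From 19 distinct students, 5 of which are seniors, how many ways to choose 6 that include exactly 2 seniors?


Choose 2 of the 5 seniors and 4 of the other 14 students:
C(5,2)×C(14,4) = 10×1001 = 10010

10010


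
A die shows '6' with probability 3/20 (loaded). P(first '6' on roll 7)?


Geometric: P(X=7) = (1-p)^(k-1)×p = (17/20)^6×3/20 = 72412707/1280000000

P(X=7) = 72412707/1280000000 ≈ 5.66%


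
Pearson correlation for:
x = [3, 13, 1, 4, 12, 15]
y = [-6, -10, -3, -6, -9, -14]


n=6, Σx=48, Σy=-48, Σxy=-493, Σx²=564, Σy²=458
r = (6×(-493) - 48×(-48))/√((6×564 - 48²)(6×458 - (-48)²))
= -654/√(1080×444) = -654/√479520 ≈ -654/692.4738 ≈ -0.9444

r ≈ -0.9444


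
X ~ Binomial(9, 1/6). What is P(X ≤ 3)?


P(X ≤ 3) = Σ P(X=i) for i=0..3
P(X=0) = 1953125/10077696
P(X=1) = 390625/1119744
P(X=2) = 78125/279936
P(X=3) = 109375/839808
Sum = 4796875/5038848

P(X ≤ 3) = 4796875/5038848 ≈ 95.20%


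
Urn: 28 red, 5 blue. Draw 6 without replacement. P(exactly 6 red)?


Hypergeometric: C(28,6)×C(5,0)/C(33,6)
= 376740×1/1107568 = 13455/39556

P(X=6) = 13455/39556 ≈ 34.02%


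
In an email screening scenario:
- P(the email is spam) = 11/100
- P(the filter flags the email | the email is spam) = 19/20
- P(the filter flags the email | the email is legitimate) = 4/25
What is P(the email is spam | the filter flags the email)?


Using Bayes' theorem:
P(A|B) = P(B|A)·P(A) / P(B)

P(the filter flags the email) = 19/20 × 11/100 + 4/25 × 89/100
= 209/2000 + 89/625 = 2469/10000

P(the email is spam|the filter flags the email) = (209/2000) / (2469/10000) = 1045/2469

P(the email is spam|the filter flags the email) = 1045/2469 ≈ 42.32%


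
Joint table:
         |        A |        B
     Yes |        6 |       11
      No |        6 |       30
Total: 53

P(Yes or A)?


P(Yes∨A) = P(Yes) + P(A) - P(Yes∧A)
= (17 + 12 - 6)/53 = 23/53

P = 23/53 ≈ 43.40%


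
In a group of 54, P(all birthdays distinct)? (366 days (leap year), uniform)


P(all different) = Π(366-i)/366 for i=0..53
= (366/366)×(365/366)×...×(313/366)
= 0.016316

P ≈ 0.0163 ≈ 1.63%


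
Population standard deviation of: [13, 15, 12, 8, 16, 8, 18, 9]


Mean = 99/8
  (13-99/8)²=25/64
  (15-99/8)²=441/64
  (12-99/8)²=9/64
  (8-99/8)²=1225/64
  (16-99/8)²=841/64
  (8-99/8)²=1225/64
  (18-99/8)²=2025/64
  (9-99/8)²=729/64
Σ(x-μ)² = 815/8
σ² = (815/8)/8 = 815/64

σ = √(815/64) ≈ 3.5685


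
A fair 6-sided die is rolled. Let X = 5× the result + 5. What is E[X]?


E[die] = (1+6)/2 = 7/2
E[X] = 5×7/2 + 5 = 45/2

E[X] = 45/2


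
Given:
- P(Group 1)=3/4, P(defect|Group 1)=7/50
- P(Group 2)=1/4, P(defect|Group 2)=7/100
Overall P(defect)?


P(B) = Σ P(B|Aᵢ)×P(Aᵢ)
  7/50×3/4 = 21/200
  7/100×1/4 = 7/400
Sum = 49/400

P(defect) = 49/400 ≈ 12.25%


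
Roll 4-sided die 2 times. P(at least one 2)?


P(no 2)^2 = (3/4)^2 = 9/16
P(≥1) = 1 - 9/16 = 7/16

P = 7/16 ≈ 43.75%


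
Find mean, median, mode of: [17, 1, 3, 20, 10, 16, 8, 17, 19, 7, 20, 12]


Sorted: [1, 3, 7, 8, 10, 12, 16, 17, 17, 19, 20, 20]
Mean = 150/12 = 25/2
Median = 14
Freq: {17: 2, 1: 1, 3: 1, 20: 2, 10: 1, 16: 1, 8: 1, 19: 1, 7: 1, 12: 1}
Mode: [17, 20]

Mean=25/2, Median=14, Mode=[17, 20]


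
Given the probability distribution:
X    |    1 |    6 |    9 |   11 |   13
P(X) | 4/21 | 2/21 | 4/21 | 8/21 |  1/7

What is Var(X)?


E[X] = 179/21
E[X²] = 625/7
Var(X) = E[X²] - (E[X])² = 625/7 - 32041/441 = 7334/441

Var(X) = 7334/441 ≈ 16.6304


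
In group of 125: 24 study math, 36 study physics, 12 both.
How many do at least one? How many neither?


|A∪B| = 24+36-12 = 48
Neither = 125-48 = 77

At least one: 48; Neither: 77


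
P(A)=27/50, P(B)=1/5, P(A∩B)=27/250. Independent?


P(A)×P(B) = 27/250
P(A∩B) = 27/250
Equal ✓ → Independent

Yes, independent


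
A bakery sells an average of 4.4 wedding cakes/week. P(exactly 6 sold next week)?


Poisson(λ=4.4): P(X=6) = e^(-λ)×λ^k/k!
= e^(-4.4) × 4.4^6 / 6!
≈ 0.0122773399 × 7256.313856 / 720 ≈ 0.123734

P(X=6) ≈ 0.123734 ≈ 12.37%


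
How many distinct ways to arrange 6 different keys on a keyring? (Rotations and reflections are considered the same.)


Free circular arrangements: rotations and reflections both identified.
(n-1)!/2 = 5!/2 = 120/2 = 60

60


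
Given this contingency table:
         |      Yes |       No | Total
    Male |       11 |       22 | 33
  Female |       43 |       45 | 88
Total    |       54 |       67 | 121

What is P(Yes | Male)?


P(Yes | Male) = 11/(11+22) = 11/33 = 1/3

P(Yes|Male) = 1/3 ≈ 33.33%


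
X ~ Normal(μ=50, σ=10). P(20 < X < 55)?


z₁=(20-50)/10=-3.0, z₂=(55-50)/10=0.5
P = Φ(0.5) - Φ(-3.0) = 0.691462 - 0.001350 = 0.690112 ≈ 0.6901

P(20 < X < 55) ≈ 0.6901


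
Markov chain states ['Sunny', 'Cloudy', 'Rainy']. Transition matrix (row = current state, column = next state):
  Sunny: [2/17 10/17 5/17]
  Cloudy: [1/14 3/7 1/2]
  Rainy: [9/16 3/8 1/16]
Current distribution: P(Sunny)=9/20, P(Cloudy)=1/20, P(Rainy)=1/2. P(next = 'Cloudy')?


P(next=Cloudy) = Σᵢ P(now=i)×P(i→Cloudy)
= 9/20×10/17 + 1/20×3/7 + 1/2×3/8
= 9/34 + 3/140 + 3/16 = 4509/9520

P = 4509/9520 ≈ 0.4736


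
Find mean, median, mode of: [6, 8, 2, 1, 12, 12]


Sorted: [1, 2, 6, 8, 12, 12]
Mean = 41/6
Median = 7
Freq: {6: 1, 8: 1, 2: 1, 1: 1, 12: 2}
Mode: [12]

Mean=41/6, Median=7, Mode=12


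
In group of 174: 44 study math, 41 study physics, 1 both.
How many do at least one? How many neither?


|A∪B| = 44+41-1 = 84
Neither = 174-84 = 90

At least one: 84; Neither: 90


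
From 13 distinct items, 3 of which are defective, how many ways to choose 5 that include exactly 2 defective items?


Choose 2 of the 3 defective items and 3 of the other 10 items:
C(3,2)×C(10,3) = 3×120 = 360

360


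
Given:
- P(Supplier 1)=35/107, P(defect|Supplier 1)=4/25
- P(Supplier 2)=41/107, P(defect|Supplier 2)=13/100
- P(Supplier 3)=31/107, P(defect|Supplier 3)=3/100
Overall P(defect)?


P(B) = Σ P(B|Aᵢ)×P(Aᵢ)
  4/25×35/107 = 28/535
  13/100×41/107 = 533/10700
  3/100×31/107 = 93/10700
Sum = 593/5350

P(defect) = 593/5350 ≈ 11.08%


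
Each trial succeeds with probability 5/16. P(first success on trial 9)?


Geometric: P(X=9) = (1-p)^(k-1)×p = (11/16)^8×5/16 = 1071794405/68719476736

P(X=9) = 1071794405/68719476736 ≈ 1.56%


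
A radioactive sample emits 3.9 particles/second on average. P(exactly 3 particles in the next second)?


Poisson(λ=3.9): P(X=3) = e^(-λ)×λ^k/k!
= e^(-3.9) × 3.9^3 / 3!
≈ 0.02024191145 × 59.319 / 6 ≈ 0.200122

P(X=3) ≈ 0.200122 ≈ 20.01%


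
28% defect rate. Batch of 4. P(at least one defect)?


P(all good) = (18/25)^4 = 104976/390625
P(≥1 defect) = 285649/390625

P = 285649/390625 ≈ 73.13%


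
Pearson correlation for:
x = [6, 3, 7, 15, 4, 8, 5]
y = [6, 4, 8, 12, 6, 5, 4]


n=7, Σx=48, Σy=45, Σxy=368, Σx²=424, Σy²=337
r = (7×368 - 48×45)/√((7×424 - 48²)(7×337 - 45²))
= 416/√(664×334) = 416/√221776 ≈ 416/470.9310 ≈ 0.8834

r ≈ 0.8834


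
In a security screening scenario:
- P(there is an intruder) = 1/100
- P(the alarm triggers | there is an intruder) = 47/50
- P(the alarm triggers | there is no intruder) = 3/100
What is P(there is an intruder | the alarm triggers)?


Using Bayes' theorem:
P(A|B) = P(B|A)·P(A) / P(B)

P(the alarm triggers) = 47/50 × 1/100 + 3/100 × 99/100
= 47/5000 + 297/10000 = 391/10000

P(there is an intruder|the alarm triggers) = (47/5000) / (391/10000) = 94/391

P(there is an intruder|the alarm triggers) = 94/391 ≈ 24.04%


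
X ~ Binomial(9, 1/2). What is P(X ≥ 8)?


P(X ≥ 8) = Σ P(X=i) for i=8..9
P(X=8) = 9/512
P(X=9) = 1/512
Sum = 5/256

P(X ≥ 8) = 5/256 ≈ 1.95%


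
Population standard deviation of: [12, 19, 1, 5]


Mean = 37/4
  (12-37/4)²=121/16
  (19-37/4)²=1521/16
  (1-37/4)²=1089/16
  (5-37/4)²=289/16
Σ(x-μ)² = 755/4
σ² = (755/4)/4 = 755/16

σ = √(755/16) ≈ 6.8693


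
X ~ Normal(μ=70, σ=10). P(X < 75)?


z = (75-70)/10 = 0.5
P(Z < 0.5) = 0.6915

P(X < 75) ≈ 0.6915
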